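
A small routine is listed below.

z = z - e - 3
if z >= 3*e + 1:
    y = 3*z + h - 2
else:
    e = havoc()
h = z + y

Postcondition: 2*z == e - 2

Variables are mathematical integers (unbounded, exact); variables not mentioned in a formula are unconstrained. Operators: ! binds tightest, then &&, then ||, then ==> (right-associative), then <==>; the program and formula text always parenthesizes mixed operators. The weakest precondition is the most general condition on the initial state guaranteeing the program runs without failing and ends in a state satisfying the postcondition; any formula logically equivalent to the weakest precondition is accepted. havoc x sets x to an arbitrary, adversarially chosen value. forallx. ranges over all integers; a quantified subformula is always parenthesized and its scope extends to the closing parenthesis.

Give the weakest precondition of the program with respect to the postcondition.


Working backward. After the program, 2*z == e - 2 must hold.
Before h := z + y: 2*z == e - 2
Then branch requires 2*z == e - 2; else branch requires forall e_1. 2*z == e_1 - 2.
Before the if: (z >= 3*e + 1 ==> 2*z == e - 2) && ((!(z >= 3*e + 1)) ==> (forall e_1. 2*z == e_1 - 2))
Before z := z - e - 3: (z >= 4*e + 4 ==> 2*z == 3*e + 4) && ((!(z >= 4*e + 4)) ==> (forall e_1. 2*z == 2*e + e_1 + 4))
Answer: WP = (z >= 4*e + 4 ==> 2*z == 3*e + 4) && ((!(z >= 4*e + 4)) ==> (forall e_1. 2*z == 2*e + e_1 + 4))


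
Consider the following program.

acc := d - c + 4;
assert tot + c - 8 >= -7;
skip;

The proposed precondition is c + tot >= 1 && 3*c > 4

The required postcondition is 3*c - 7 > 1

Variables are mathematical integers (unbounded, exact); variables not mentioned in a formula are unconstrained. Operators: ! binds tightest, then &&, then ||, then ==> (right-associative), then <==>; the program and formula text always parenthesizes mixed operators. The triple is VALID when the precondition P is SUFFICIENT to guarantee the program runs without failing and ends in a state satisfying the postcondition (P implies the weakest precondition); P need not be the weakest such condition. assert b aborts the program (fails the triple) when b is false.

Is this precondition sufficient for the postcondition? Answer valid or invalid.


Working backward. After the program, the postcondition 3*c - 7 > 1 must hold; in canonical form it is 3*c > 8.
Before skip: 3*c > 8
Before assert tot + c - 8 >= -7: c + tot >= 1 && 3*c > 8
Before acc := d - c + 4: c + tot >= 1 && 3*c > 8
The weakest precondition is c + tot >= 1 && 3*c > 8.
Check whether c + tot >= 1 && 3*c > 4 implies it.
Countermodel: at the initial state c = 2, tot = -1, the precondition holds but the weakest precondition fails.
Answer: invalid


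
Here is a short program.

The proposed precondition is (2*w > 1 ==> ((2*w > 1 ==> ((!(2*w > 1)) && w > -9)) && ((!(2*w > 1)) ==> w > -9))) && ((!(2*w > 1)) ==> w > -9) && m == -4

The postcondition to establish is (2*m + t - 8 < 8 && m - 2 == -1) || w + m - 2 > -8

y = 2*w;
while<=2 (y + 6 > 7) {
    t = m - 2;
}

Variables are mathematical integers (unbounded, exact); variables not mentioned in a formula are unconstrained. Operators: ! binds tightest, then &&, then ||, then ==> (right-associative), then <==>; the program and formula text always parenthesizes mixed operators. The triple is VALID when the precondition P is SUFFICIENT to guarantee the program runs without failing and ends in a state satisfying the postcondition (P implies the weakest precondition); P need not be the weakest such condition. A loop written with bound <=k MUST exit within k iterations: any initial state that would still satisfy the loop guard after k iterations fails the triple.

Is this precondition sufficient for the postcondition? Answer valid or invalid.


Working backward. After the program, the postcondition (2*m + t - 8 < 8 && m - 2 == -1) || w + m - 2 > -8 must hold; in canonical form it is (2*m + t < 16 && m == 1) || m + w > -6.
Before the loop (bound <=2), unroll the exhaustion recursion (WP_0 = exit-now case; WP_j = one more guarded iteration, up to j = 2):
  WP_0: (!(y > 1)) && ((2*m + t < 16 && m == 1) || m + w > -6)
  WP_1: (y > 1 ==> ((!(y > 1)) && ((3*m < 18 && m == 1) || m + w > -6))) && ((!(y > 1)) ==> ((2*m + t < 16 && m == 1) || m + w > -6))
  WP_2: (y > 1 ==> ((y > 1 ==> ((!(y > 1)) && ((3*m < 18 && m == 1) || m + w > -6))) && ((!(y > 1)) ==> ((3*m < 18 && m == 1) || m + w > -6)))) && ((!(y > 1)) ==> ((2*m + t < 16 && m == 1) || m + w > -6))
So before the loop: (y > 1 ==> ((y > 1 ==> ((!(y > 1)) && ((3*m < 18 && m == 1) || m + w > -6))) && ((!(y > 1)) ==> ((3*m < 18 && m == 1) || m + w > -6)))) && ((!(y > 1)) ==> ((2*m + t < 16 && m == 1) || m + w > -6))
Before y := 2*w: (2*w > 1 ==> ((2*w > 1 ==> ((!(2*w > 1)) && ((3*m < 18 && m == 1) || m + w > -6))) && ((!(2*w > 1)) ==> ((3*m < 18 && m == 1) || m + w > -6)))) && ((!(2*w > 1)) ==> ((2*m + t < 16 && m == 1) || m + w > -6))
The weakest precondition is (2*w > 1 ==> ((2*w > 1 ==> ((!(2*w > 1)) && ((3*m < 18 && m == 1) || m + w > -6))) && ((!(2*w > 1)) ==> ((3*m < 18 && m == 1) || m + w > -6)))) && ((!(2*w > 1)) ==> ((2*m + t < 16 && m == 1) || m + w > -6)).
Check whether (2*w > 1 ==> ((2*w > 1 ==> ((!(2*w > 1)) && w > -9)) && ((!(2*w > 1)) ==> w > -9))) && ((!(2*w > 1)) ==> w > -9) && m == -4 implies it.
Countermodel: at the initial state m = -4, t = 0, w = -8, the precondition holds but the weakest precondition fails.
Answer: invalid


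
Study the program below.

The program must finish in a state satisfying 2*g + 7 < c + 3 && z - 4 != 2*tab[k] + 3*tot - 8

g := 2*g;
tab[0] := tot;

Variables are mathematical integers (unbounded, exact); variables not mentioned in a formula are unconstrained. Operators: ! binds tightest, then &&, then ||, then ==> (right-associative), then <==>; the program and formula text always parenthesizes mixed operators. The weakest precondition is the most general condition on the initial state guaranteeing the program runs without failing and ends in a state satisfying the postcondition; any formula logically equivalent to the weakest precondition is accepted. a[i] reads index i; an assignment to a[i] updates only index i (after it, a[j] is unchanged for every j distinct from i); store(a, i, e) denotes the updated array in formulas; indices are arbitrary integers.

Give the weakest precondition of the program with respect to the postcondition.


Working backward. After the program, the postcondition 2*g + 7 < c + 3 && z - 4 != 2*tab[k] + 3*tot - 8 must hold; in canonical form it is 2*g < c - 4 && z != 2*tab[k] + 3*tot - 4.
Before tab[0] := tot: 2*g < c - 4 && z != 2*store(tab, 0, tot)[k] + 3*tot - 4
Before g := 2*g: 4*g < c - 4 && z != 2*store(tab, 0, tot)[k] + 3*tot - 4
Answer: WP = 4*g < c - 4 && z != 2*store(tab, 0, tot)[k] + 3*tot - 4


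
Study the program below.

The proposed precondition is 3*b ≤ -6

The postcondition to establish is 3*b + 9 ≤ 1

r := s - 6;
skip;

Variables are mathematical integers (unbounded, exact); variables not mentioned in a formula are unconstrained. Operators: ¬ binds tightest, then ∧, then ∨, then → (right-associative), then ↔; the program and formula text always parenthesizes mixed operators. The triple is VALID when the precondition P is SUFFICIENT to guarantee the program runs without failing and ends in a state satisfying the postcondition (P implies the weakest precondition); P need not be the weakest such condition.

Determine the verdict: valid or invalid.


Working backward. After the program, the postcondition 3*b + 9 ≤ 1 must hold; in canonical form it is 3*b ≤ -8.
Before skip: 3*b ≤ -8
Before r := s - 6: 3*b ≤ -8
The weakest precondition is 3*b ≤ -8.
Check whether 3*b ≤ -6 implies it.
Countermodel: at the initial state b = -2, the precondition holds but the weakest precondition fails.
Answer: invalid


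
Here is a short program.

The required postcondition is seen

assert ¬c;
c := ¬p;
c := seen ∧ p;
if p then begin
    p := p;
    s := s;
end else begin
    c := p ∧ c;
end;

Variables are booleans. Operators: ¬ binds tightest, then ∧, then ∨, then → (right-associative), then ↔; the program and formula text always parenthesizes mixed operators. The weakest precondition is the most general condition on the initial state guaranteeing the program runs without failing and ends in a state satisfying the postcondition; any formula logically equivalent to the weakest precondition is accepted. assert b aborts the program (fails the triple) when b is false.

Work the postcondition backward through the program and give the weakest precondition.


Working backward. After the program, seen must hold.
Then branch requires seen; else branch requires seen.
Before the if: (p → seen) ∧ ((¬p) → seen)
Before c := seen ∧ p: (p → seen) ∧ ((¬p) → seen)
Before c := ¬p: (p → seen) ∧ ((¬p) → seen)
Before assert ¬c: (¬c) ∧ (p → seen) ∧ ((¬p) → seen)
Answer: WP = (¬c) ∧ (p → seen) ∧ ((¬p) → seen)


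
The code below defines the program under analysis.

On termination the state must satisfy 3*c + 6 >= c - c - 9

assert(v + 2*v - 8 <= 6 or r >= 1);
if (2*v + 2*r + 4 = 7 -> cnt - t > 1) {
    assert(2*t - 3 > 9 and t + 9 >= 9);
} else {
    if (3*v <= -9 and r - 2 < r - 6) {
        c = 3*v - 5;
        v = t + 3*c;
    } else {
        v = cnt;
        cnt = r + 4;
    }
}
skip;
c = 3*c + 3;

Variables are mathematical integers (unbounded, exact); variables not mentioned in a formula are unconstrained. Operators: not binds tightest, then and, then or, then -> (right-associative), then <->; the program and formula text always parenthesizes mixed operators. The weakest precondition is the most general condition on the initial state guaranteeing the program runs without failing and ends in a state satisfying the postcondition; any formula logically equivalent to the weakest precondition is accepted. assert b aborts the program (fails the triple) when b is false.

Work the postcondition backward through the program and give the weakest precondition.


Working backward. After the program, the postcondition 3*c + 6 >= c - c - 9 must hold; in canonical form it is 3*c >= -15.
Before c := 3*c + 3: 9*c >= -24
Before skip: 9*c >= -24
Then branch requires 2*t > 12 and t >= 0 and 9*c >= -24; else branch requires 9*c >= -24.
Before the if: ((2*r + 2*v = 3 -> cnt > t + 1) -> (2*t > 12 and t >= 0 and 9*c >= -24)) and ((not (2*r + 2*v = 3 -> cnt > t + 1)) -> 9*c >= -24)
Before assert v + 2*v - 8 <= 6 or r >= 1: (3*v <= 14 or r >= 1) and ((2*r + 2*v = 3 -> cnt > t + 1) -> (2*t > 12 and t >= 0 and 9*c >= -24)) and ((not (2*r + 2*v = 3 -> cnt > t + 1)) -> 9*c >= -24)
Answer: WP = (3*v <= 14 or r >= 1) and ((2*r + 2*v = 3 -> cnt > t + 1) -> (2*t > 12 and t >= 0 and 9*c >= -24)) and ((not (2*r + 2*v = 3 -> cnt > t + 1)) -> 9*c >= -24)


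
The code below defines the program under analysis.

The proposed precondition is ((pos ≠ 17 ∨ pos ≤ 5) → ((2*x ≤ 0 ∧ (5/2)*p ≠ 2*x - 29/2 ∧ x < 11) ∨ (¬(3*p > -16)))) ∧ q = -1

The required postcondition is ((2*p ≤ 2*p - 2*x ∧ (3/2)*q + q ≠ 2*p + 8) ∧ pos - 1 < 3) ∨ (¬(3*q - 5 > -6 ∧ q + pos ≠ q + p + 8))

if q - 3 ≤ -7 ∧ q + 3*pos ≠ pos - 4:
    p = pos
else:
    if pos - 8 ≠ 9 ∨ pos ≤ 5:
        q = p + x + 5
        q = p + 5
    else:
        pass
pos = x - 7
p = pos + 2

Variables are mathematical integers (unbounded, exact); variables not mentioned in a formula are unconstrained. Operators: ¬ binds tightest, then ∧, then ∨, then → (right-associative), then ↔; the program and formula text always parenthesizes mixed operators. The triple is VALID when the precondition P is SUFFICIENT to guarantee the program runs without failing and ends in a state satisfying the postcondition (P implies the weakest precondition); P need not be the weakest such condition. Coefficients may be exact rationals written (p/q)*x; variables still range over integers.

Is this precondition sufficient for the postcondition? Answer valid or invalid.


Working backward. After the program, the postcondition ((2*p ≤ 2*p - 2*x ∧ (3/2)*q + q ≠ 2*p + 8) ∧ pos - 1 < 3) ∨ (¬(3*q - 5 > -6 ∧ q + pos ≠ q + p + 8)) must hold; in canonical form it is (2*x ≤ 0 ∧ (5/2)*q ≠ 2*p + 8 ∧ pos < 4) ∨ (¬(3*q > -1 ∧ pos ≠ p + 8)).
Before p := pos + 2: (2*x ≤ 0 ∧ (5/2)*q ≠ 2*pos + 12 ∧ pos < 4) ∨ (¬(3*q > -1))
Before pos := x - 7: (2*x ≤ 0 ∧ (5/2)*q ≠ 2*x - 2 ∧ x < 11) ∨ (¬(3*q > -1))
Then branch requires (2*x ≤ 0 ∧ (5/2)*q ≠ 2*x - 2 ∧ x < 11) ∨ (¬(3*q > -1)); else branch requires ((pos ≠ 17 ∨ pos ≤ 5) → ((2*x ≤ 0 ∧ (5/2)*p ≠ 2*x - 29/2 ∧ x < 11) ∨ (¬(3*p > -16)))) ∧ ((¬(pos ≠ 17 ∨ pos ≤ 5)) → ((2*x ≤ 0 ∧ (5/2)*q ≠ 2*x - 2 ∧ x < 11) ∨ (¬(3*q > -1)))).
Before the if: ((q ≤ -4 ∧ 2*pos + q ≠ -4) → ((2*x ≤ 0 ∧ (5/2)*q ≠ 2*x - 2 ∧ x < 11) ∨ (¬(3*q > -1)))) ∧ ((¬(q ≤ -4 ∧ 2*pos + q ≠ -4)) → (((pos ≠ 17 ∨ pos ≤ 5) → ((2*x ≤ 0 ∧ (5/2)*p ≠ 2*x - 29/2 ∧ x < 11) ∨ (¬(3*p > -16)))) ∧ ((¬(pos ≠ 17 ∨ pos ≤ 5)) → ((2*x ≤ 0 ∧ (5/2)*q ≠ 2*x - 2 ∧ x < 11) ∨ (¬(3*q > -1))))))
The weakest precondition is ((q ≤ -4 ∧ 2*pos + q ≠ -4) → ((2*x ≤ 0 ∧ (5/2)*q ≠ 2*x - 2 ∧ x < 11) ∨ (¬(3*q > -1)))) ∧ ((¬(q ≤ -4 ∧ 2*pos + q ≠ -4)) → (((pos ≠ 17 ∨ pos ≤ 5) → ((2*x ≤ 0 ∧ (5/2)*p ≠ 2*x - 29/2 ∧ x < 11) ∨ (¬(3*p > -16)))) ∧ ((¬(pos ≠ 17 ∨ pos ≤ 5)) → ((2*x ≤ 0 ∧ (5/2)*q ≠ 2*x - 2 ∧ x < 11) ∨ (¬(3*q > -1)))))).
Check whether ((pos ≠ 17 ∨ pos ≤ 5) → ((2*x ≤ 0 ∧ (5/2)*p ≠ 2*x - 29/2 ∧ x < 11) ∨ (¬(3*p > -16)))) ∧ q = -1 implies it.
Every state satisfying the precondition satisfies the weakest precondition: the implication holds.
Answer: valid


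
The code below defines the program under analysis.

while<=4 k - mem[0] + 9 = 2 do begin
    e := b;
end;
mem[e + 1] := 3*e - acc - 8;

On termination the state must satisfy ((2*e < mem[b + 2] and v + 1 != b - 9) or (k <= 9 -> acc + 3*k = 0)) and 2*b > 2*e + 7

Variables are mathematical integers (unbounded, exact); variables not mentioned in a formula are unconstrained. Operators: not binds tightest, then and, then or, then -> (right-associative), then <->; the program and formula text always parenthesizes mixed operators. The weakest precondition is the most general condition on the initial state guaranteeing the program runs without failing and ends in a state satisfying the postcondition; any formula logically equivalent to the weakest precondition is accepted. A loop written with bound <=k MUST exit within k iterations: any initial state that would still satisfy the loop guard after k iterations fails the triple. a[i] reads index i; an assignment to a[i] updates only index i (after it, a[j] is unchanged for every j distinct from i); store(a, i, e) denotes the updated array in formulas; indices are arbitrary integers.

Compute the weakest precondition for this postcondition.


Working backward. After the program, the postcondition ((2*e < mem[b + 2] and v + 1 != b - 9) or (k <= 9 -> acc + 3*k = 0)) and 2*b > 2*e + 7 must hold; in canonical form it is ((2*e < mem[b + 2] and v != b - 10) or (k <= 9 -> acc + 3*k = 0)) and 2*b > 2*e + 7.
Before mem[e + 1] := 3*e - acc - 8: ((2*e < store(mem, e + 1, -acc + 3*e - 8)[b + 2] and v != b - 10) or (k <= 9 -> acc + 3*k = 0)) and 2*b > 2*e + 7
Before the loop (bound <=4), unroll the exhaustion recursion (WP_0 = exit-now case; WP_j = one more guarded iteration, up to j = 4):
  WP_0: (not (k = mem[0] - 7)) and ((2*e < store(mem, e + 1, -acc + 3*e - 8)[b + 2] and v != b - 10) or (k <= 9 -> acc + 3*k = 0)) and 2*b > 2*e + 7
  WP_1: (not (k = mem[0] - 7)) and ((not (k = mem[0] - 7)) -> (((2*e < store(mem, e + 1, -acc + 3*e - 8)[b + 2] and v != b - 10) or (k <= 9 -> acc + 3*k = 0)) and 2*b > 2*e + 7))
  WP_2: (not (k = mem[0] - 7)) and ((not (k = mem[0] - 7)) -> (((2*e < store(mem, e + 1, -acc + 3*e - 8)[b + 2] and v != b - 10) or (k <= 9 -> acc + 3*k = 0)) and 2*b > 2*e + 7))
  WP_3: (not (k = mem[0] - 7)) and ((not (k = mem[0] - 7)) -> (((2*e < store(mem, e + 1, -acc + 3*e - 8)[b + 2] and v != b - 10) or (k <= 9 -> acc + 3*k = 0)) and 2*b > 2*e + 7))
  WP_4: (not (k = mem[0] - 7)) and ((not (k = mem[0] - 7)) -> (((2*e < store(mem, e + 1, -acc + 3*e - 8)[b + 2] and v != b - 10) or (k <= 9 -> acc + 3*k = 0)) and 2*b > 2*e + 7))
So before the loop: (not (k = mem[0] - 7)) and ((not (k = mem[0] - 7)) -> (((2*e < store(mem, e + 1, -acc + 3*e - 8)[b + 2] and v != b - 10) or (k <= 9 -> acc + 3*k = 0)) and 2*b > 2*e + 7))
Answer: WP = (not (k = mem[0] - 7)) and ((not (k = mem[0] - 7)) -> (((2*e < store(mem, e + 1, -acc + 3*e - 8)[b + 2] and v != b - 10) or (k <= 9 -> acc + 3*k = 0)) and 2*b > 2*e + 7))


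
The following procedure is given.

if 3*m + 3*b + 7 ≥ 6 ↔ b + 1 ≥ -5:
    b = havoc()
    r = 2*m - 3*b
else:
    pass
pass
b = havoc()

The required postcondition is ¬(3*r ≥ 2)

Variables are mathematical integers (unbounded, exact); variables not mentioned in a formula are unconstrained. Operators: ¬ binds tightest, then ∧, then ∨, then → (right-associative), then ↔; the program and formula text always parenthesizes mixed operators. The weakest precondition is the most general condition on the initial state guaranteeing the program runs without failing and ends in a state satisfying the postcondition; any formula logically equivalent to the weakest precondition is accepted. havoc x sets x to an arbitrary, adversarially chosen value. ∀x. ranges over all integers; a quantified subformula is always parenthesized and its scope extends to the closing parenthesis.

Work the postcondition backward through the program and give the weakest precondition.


Working backward. After the program, ¬(3*r ≥ 2) must hold.
Before havoc b: ¬(3*r ≥ 2)
Before skip: ¬(3*r ≥ 2)
Then branch requires ∀b_1. (¬(6*m ≥ 9*b_1 + 2)); else branch requires ¬(3*r ≥ 2).
Before the if: ((3*b + 3*m ≥ -1 ↔ b ≥ -6) → (∀b_1. (¬(6*m ≥ 9*b_1 + 2)))) ∧ ((¬(3*b + 3*m ≥ -1 ↔ b ≥ -6)) → (¬(3*r ≥ 2)))
Answer: WP = ((3*b + 3*m ≥ -1 ↔ b ≥ -6) → (∀b_1. (¬(6*m ≥ 9*b_1 + 2)))) ∧ ((¬(3*b + 3*m ≥ -1 ↔ b ≥ -6)) → (¬(3*r ≥ 2)))


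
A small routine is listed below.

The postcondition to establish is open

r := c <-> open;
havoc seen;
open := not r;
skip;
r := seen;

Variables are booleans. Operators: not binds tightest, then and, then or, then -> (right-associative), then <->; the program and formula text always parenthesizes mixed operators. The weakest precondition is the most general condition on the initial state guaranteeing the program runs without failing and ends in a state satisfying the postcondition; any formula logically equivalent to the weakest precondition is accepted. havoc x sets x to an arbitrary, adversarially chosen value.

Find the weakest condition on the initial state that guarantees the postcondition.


Working backward. After the program, open must hold.
Before r := seen: open
Before skip: open
Before open := not r: not r
Before havoc seen: not r
Before r := c <-> open: not (c <-> open)
Answer: WP = not (c <-> open)


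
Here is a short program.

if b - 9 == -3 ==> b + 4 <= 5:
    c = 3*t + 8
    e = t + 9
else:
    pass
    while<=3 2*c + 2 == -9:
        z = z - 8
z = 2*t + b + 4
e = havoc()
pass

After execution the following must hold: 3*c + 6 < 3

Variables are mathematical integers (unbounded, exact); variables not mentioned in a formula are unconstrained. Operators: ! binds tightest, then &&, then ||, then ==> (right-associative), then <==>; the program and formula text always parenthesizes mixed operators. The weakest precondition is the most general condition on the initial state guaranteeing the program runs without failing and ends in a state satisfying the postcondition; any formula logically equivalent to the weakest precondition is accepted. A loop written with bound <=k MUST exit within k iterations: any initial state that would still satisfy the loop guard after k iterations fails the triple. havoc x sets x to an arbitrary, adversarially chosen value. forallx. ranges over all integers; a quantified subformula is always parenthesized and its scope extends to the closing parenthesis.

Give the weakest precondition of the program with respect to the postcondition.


Working backward. After the program, the postcondition 3*c + 6 < 3 must hold; in canonical form it is 3*c < -3.
Before skip: 3*c < -3
Before havoc e: 3*c < -3
Before z := 2*t + b + 4: 3*c < -3
Then branch requires 9*t < -27; else branch requires (2*c == -11 ==> ((2*c == -11 ==> ((2*c == -11 ==> ((!(2*c == -11)) && 3*c < -3)) && ((!(2*c == -11)) ==> 3*c < -3))) && ((!(2*c == -11)) ==> 3*c < -3))) && ((!(2*c == -11)) ==> 3*c < -3).
Before the if: ((b == 6 ==> b <= 1) ==> 9*t < -27) && ((!(b == 6 ==> b <= 1)) ==> ((2*c == -11 ==> ((2*c == -11 ==> ((2*c == -11 ==> ((!(2*c == -11)) && 3*c < -3)) && ((!(2*c == -11)) ==> 3*c < -3))) && ((!(2*c == -11)) ==> 3*c < -3))) && ((!(2*c == -11)) ==> 3*c < -3)))
Answer: WP = ((b == 6 ==> b <= 1) ==> 9*t < -27) && ((!(b == 6 ==> b <= 1)) ==> ((2*c == -11 ==> ((2*c == -11 ==> ((2*c == -11 ==> ((!(2*c == -11)) && 3*c < -3)) && ((!(2*c == -11)) ==> 3*c < -3))) && ((!(2*c == -11)) ==> 3*c < -3))) && ((!(2*c == -11)) ==> 3*c < -3)))


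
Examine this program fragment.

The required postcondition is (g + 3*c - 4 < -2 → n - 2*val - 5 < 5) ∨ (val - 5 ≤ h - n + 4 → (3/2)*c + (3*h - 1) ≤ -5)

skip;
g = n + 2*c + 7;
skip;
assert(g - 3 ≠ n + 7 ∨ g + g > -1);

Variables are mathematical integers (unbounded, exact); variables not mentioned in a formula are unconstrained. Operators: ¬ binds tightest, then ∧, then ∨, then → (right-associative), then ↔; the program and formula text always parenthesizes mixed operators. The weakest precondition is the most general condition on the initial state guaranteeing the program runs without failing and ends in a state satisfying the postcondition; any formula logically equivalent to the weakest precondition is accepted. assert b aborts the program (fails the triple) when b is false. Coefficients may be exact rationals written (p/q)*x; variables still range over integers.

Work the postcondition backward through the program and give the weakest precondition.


Working backward. After the program, the postcondition (g + 3*c - 4 < -2 → n - 2*val - 5 < 5) ∨ (val - 5 ≤ h - n + 4 → (3/2)*c + (3*h - 1) ≤ -5) must hold; in canonical form it is (3*c + g < 2 → n < 2*val + 10) ∨ (n + val ≤ h + 9 → (3/2)*c + 3*h ≤ -4).
Before assert g - 3 ≠ n + 7 ∨ g + g > -1: (g ≠ n + 10 ∨ 2*g > -1) ∧ ((3*c + g < 2 → n < 2*val + 10) ∨ (n + val ≤ h + 9 → (3/2)*c + 3*h ≤ -4))
Before skip: (g ≠ n + 10 ∨ 2*g > -1) ∧ ((3*c + g < 2 → n < 2*val + 10) ∨ (n + val ≤ h + 9 → (3/2)*c + 3*h ≤ -4))
Before g := n + 2*c + 7: (2*c ≠ 3 ∨ 4*c + 2*n > -15) ∧ ((5*c + n < -5 → n < 2*val + 10) ∨ (n + val ≤ h + 9 → (3/2)*c + 3*h ≤ -4))
Before skip: (2*c ≠ 3 ∨ 4*c + 2*n > -15) ∧ ((5*c + n < -5 → n < 2*val + 10) ∨ (n + val ≤ h + 9 → (3/2)*c + 3*h ≤ -4))
Answer: WP = (2*c ≠ 3 ∨ 4*c + 2*n > -15) ∧ ((5*c + n < -5 → n < 2*val + 10) ∨ (n + val ≤ h + 9 → (3/2)*c + 3*h ≤ -4))


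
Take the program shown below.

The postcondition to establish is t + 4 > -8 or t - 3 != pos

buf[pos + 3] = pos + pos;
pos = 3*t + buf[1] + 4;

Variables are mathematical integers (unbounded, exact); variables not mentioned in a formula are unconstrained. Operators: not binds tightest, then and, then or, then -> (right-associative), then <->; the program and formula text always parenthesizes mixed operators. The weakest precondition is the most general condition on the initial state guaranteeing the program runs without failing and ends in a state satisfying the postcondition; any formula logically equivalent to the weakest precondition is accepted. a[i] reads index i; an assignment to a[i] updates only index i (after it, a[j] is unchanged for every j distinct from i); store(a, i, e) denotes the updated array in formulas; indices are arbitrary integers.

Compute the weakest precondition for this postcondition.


Working backward. After the program, the postcondition t + 4 > -8 or t - 3 != pos must hold; in canonical form it is t > -12 or t != pos + 3.
Before pos := 3*t + buf[1] + 4: t > -12 or buf[1] + 2*t != -7
Before buf[pos + 3] := pos + pos: t > -12 or store(buf, pos + 3, 2*pos)[1] + 2*t != -7
Answer: WP = t > -12 or store(buf, pos + 3, 2*pos)[1] + 2*t != -7


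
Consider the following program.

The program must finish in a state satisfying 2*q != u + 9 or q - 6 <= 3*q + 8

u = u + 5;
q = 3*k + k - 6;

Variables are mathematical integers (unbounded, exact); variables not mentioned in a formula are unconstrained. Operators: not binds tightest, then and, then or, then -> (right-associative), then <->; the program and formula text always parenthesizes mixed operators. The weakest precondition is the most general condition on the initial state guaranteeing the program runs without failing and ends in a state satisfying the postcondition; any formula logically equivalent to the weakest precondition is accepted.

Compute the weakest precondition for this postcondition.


Working backward. After the program, the postcondition 2*q != u + 9 or q - 6 <= 3*q + 8 must hold; in canonical form it is 2*q != u + 9 or 2*q >= -14.
Before q := 3*k + k - 6: 8*k != u + 21 or 8*k >= -2
Before u := u + 5: 8*k != u + 26 or 8*k >= -2
Answer: WP = 8*k != u + 26 or 8*k >= -2


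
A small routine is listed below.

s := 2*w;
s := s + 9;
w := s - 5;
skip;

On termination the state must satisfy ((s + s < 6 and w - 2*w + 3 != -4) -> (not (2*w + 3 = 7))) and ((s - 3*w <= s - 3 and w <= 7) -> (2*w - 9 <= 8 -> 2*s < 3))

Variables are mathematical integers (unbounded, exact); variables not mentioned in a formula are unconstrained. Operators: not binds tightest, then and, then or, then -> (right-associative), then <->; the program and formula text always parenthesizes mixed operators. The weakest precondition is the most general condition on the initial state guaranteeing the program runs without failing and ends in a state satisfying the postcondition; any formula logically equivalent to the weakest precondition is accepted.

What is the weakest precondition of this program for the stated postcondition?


Working backward. After the program, the postcondition ((s + s < 6 and w - 2*w + 3 != -4) -> (not (2*w + 3 = 7))) and ((s - 3*w <= s - 3 and w <= 7) -> (2*w - 9 <= 8 -> 2*s < 3)) must hold; in canonical form it is ((2*s < 6 and w != 7) -> (not (2*w = 4))) and ((3*w >= 3 and w <= 7) -> (2*w <= 17 -> 2*s < 3)).
Before skip: ((2*s < 6 and w != 7) -> (not (2*w = 4))) and ((3*w >= 3 and w <= 7) -> (2*w <= 17 -> 2*s < 3))
Before w := s - 5: ((2*s < 6 and s != 12) -> (not (2*s = 14))) and ((3*s >= 18 and s <= 12) -> (2*s <= 27 -> 2*s < 3))
Before s := s + 9: ((2*s < -12 and s != 3) -> (not (2*s = -4))) and ((3*s >= -9 and s <= 3) -> (2*s <= 9 -> 2*s < -15))
Before s := 2*w: ((4*w < -12 and 2*w != 3) -> (not (4*w = -4))) and ((6*w >= -9 and 2*w <= 3) -> (4*w <= 9 -> 4*w < -15))
Answer: WP = ((4*w < -12 and 2*w != 3) -> (not (4*w = -4))) and ((6*w >= -9 and 2*w <= 3) -> (4*w <= 9 -> 4*w < -15))


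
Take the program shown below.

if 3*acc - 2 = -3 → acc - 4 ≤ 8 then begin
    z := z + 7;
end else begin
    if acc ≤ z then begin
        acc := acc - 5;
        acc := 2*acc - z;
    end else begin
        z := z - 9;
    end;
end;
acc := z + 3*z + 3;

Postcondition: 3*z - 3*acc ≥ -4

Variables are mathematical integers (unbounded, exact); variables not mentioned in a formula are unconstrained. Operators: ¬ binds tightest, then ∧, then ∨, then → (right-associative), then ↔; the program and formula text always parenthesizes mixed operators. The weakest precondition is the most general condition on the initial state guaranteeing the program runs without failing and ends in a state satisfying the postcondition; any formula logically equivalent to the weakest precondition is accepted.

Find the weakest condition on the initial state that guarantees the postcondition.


Working backward. After the program, the postcondition 3*z - 3*acc ≥ -4 must hold; in canonical form it is 3*z ≥ 3*acc - 4.
Before acc := z + 3*z + 3: 9*z ≤ -5
Then branch requires 9*z ≤ -68; else branch requires (acc ≤ z → 9*z ≤ -5) ∧ ((¬(acc ≤ z)) → 9*z ≤ 76).
Before the if: ((3*acc = -1 → acc ≤ 12) → 9*z ≤ -68) ∧ ((¬(3*acc = -1 → acc ≤ 12)) → ((acc ≤ z → 9*z ≤ -5) ∧ ((¬(acc ≤ z)) → 9*z ≤ 76)))
Answer: WP = ((3*acc = -1 → acc ≤ 12) → 9*z ≤ -68) ∧ ((¬(3*acc = -1 → acc ≤ 12)) → ((acc ≤ z → 9*z ≤ -5) ∧ ((¬(acc ≤ z)) → 9*z ≤ 76)))


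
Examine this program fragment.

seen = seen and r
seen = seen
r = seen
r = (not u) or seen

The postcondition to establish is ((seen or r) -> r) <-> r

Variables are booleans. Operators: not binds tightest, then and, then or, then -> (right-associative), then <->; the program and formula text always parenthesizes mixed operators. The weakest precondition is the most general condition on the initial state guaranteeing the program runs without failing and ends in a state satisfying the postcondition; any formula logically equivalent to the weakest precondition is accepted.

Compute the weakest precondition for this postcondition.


Working backward. After the program, ((seen or r) -> r) <-> r must hold.
Before r := (not u) or seen: ((seen or (not u)) -> ((not u) or seen)) <-> ((not u) or seen)
Before r := seen: ((seen or (not u)) -> ((not u) or seen)) <-> ((not u) or seen)
Before seen := seen: ((seen or (not u)) -> ((not u) or seen)) <-> ((not u) or seen)
Before seen := seen and r: (((seen and r) or (not u)) -> ((not u) or (seen and r))) <-> ((not u) or (seen and r))
Answer: WP = (((seen and r) or (not u)) -> ((not u) or (seen and r))) <-> ((not u) or (seen and r))


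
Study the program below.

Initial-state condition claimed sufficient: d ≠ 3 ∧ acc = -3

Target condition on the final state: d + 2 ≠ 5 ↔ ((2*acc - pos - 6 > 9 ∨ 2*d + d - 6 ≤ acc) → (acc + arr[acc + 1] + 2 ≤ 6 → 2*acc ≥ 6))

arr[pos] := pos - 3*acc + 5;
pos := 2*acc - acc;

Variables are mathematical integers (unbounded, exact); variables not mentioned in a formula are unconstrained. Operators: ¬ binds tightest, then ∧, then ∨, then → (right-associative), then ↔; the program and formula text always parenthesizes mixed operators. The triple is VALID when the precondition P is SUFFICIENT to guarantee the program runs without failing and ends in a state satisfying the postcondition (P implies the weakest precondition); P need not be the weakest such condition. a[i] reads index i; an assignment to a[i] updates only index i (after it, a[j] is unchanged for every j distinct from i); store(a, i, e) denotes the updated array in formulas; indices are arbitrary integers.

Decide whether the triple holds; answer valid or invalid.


Working backward. After the program, the postcondition d + 2 ≠ 5 ↔ ((2*acc - pos - 6 > 9 ∨ 2*d + d - 6 ≤ acc) → (acc + arr[acc + 1] + 2 ≤ 6 → 2*acc ≥ 6)) must hold; in canonical form it is d ≠ 3 ↔ ((2*acc > pos + 15 ∨ 3*d ≤ acc + 6) → (arr[acc + 1] + acc ≤ 4 → 2*acc ≥ 6)).
Before pos := 2*acc - acc: d ≠ 3 ↔ ((acc > 15 ∨ 3*d ≤ acc + 6) → (arr[acc + 1] + acc ≤ 4 → 2*acc ≥ 6))
Before arr[pos] := pos - 3*acc + 5: d ≠ 3 ↔ ((acc > 15 ∨ 3*d ≤ acc + 6) → (store(arr, pos, -3*acc + pos + 5)[acc + 1] + acc ≤ 4 → 2*acc ≥ 6))
The weakest precondition is d ≠ 3 ↔ ((acc > 15 ∨ 3*d ≤ acc + 6) → (store(arr, pos, -3*acc + pos + 5)[acc + 1] + acc ≤ 4 → 2*acc ≥ 6)).
Check whether d ≠ 3 ∧ acc = -3 implies it.
Countermodel: at the initial state acc = -3, arr = {[-3] = 2, [-2] = 7, elsewhere 2}, d = 0, pos = -3, the precondition holds but the weakest precondition fails.
Answer: invalid


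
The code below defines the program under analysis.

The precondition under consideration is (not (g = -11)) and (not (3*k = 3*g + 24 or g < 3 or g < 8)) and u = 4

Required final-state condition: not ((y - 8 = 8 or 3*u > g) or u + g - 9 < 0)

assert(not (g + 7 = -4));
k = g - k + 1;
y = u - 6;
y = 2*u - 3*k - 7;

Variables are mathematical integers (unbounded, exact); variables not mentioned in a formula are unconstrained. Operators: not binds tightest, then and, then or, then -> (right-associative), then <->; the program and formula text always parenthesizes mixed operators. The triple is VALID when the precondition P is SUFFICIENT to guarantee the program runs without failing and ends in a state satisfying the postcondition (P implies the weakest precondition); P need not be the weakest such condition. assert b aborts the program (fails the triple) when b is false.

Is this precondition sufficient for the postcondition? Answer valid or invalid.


Working backward. After the program, the postcondition not ((y - 8 = 8 or 3*u > g) or u + g - 9 < 0) must hold; in canonical form it is not (y = 16 or 3*u > g or g + u < 9).
Before y := 2*u - 3*k - 7: not (2*u = 3*k + 23 or 3*u > g or g + u < 9)
Before y := u - 6: not (2*u = 3*k + 23 or 3*u > g or g + u < 9)
Before k := g - k + 1: not (3*k + 2*u = 3*g + 26 or 3*u > g or g + u < 9)
Before assert not (g + 7 = -4): (not (g = -11)) and (not (3*k + 2*u = 3*g + 26 or 3*u > g or g + u < 9))
The weakest precondition is (not (g = -11)) and (not (3*k + 2*u = 3*g + 26 or 3*u > g or g + u < 9)).
Check whether (not (g = -11)) and (not (3*k = 3*g + 24 or g < 3 or g < 8)) and u = 4 implies it.
Countermodel: at the initial state g = 8, k = 14, u = 4, the precondition holds but the weakest precondition fails.
Answer: invalid


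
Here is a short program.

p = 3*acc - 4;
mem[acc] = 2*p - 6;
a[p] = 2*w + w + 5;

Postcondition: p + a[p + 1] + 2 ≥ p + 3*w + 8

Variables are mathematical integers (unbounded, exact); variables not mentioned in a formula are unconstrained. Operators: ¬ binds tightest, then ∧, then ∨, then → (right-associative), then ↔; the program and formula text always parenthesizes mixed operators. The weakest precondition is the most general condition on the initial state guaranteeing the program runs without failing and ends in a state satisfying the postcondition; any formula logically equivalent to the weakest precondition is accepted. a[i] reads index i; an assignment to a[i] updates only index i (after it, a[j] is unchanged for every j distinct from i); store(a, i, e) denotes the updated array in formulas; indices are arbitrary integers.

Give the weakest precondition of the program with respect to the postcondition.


Working backward. After the program, the postcondition p + a[p + 1] + 2 ≥ p + 3*w + 8 must hold; in canonical form it is a[p + 1] ≥ 3*w + 6.
Before a[p] := 2*w + w + 5: store(a, p, 3*w + 5)[p + 1] ≥ 3*w + 6
Before mem[acc] := 2*p - 6: store(a, p, 3*w + 5)[p + 1] ≥ 3*w + 6
Before p := 3*acc - 4: store(a, 3*acc - 4, 3*w + 5)[3*acc - 3] ≥ 3*w + 6
Answer: WP = store(a, 3*acc - 4, 3*w + 5)[3*acc - 3] ≥ 3*w + 6


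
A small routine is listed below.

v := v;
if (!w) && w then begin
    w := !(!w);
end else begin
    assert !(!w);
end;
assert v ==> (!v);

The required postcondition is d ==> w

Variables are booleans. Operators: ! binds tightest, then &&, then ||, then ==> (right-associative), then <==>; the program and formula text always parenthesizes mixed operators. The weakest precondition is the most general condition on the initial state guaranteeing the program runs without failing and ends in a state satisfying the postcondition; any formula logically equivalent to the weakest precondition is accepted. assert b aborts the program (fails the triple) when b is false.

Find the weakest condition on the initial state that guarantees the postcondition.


Working backward. After the program, d ==> w must hold.
Before assert v ==> (!v): (v ==> (!v)) && (d ==> w)
Then branch requires (v ==> (!v)) && (d ==> w); else branch requires w && (v ==> (!v)) && (d ==> w).
Before the if: w && (v ==> (!v)) && (d ==> w)
Before v := v: w && (v ==> (!v)) && (d ==> w)
Answer: WP = w && (v ==> (!v)) && (d ==> w)


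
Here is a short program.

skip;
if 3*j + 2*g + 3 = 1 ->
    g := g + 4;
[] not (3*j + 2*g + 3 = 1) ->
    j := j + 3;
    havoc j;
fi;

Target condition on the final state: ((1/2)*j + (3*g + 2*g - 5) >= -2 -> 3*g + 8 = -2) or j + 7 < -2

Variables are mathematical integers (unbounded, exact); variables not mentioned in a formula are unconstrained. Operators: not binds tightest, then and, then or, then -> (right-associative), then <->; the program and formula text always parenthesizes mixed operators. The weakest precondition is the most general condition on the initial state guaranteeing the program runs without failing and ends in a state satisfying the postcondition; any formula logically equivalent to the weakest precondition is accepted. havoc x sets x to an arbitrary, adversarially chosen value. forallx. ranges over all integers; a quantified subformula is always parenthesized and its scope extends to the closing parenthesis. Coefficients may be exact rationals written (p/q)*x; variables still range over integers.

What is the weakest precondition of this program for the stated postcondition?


Working backward. After the program, the postcondition ((1/2)*j + (3*g + 2*g - 5) >= -2 -> 3*g + 8 = -2) or j + 7 < -2 must hold; in canonical form it is (5*g + (1/2)*j >= 3 -> 3*g = -10) or j < -9.
Then branch requires (5*g + (1/2)*j >= -17 -> 3*g = -22) or j < -9; else branch requires forall j_1. ((5*g + (1/2)*j_1 >= 3 -> 3*g = -10) or j_1 < -9).
Before the if: (2*g + 3*j = -2 -> ((5*g + (1/2)*j >= -17 -> 3*g = -22) or j < -9)) and ((not (2*g + 3*j = -2)) -> (forall j_1. ((5*g + (1/2)*j_1 >= 3 -> 3*g = -10) or j_1 < -9)))
Before skip: (2*g + 3*j = -2 -> ((5*g + (1/2)*j >= -17 -> 3*g = -22) or j < -9)) and ((not (2*g + 3*j = -2)) -> (forall j_1. ((5*g + (1/2)*j_1 >= 3 -> 3*g = -10) or j_1 < -9)))
Answer: WP = (2*g + 3*j = -2 -> ((5*g + (1/2)*j >= -17 -> 3*g = -22) or j < -9)) and ((not (2*g + 3*j = -2)) -> (forall j_1. ((5*g + (1/2)*j_1 >= 3 -> 3*g = -10) or j_1 < -9)))


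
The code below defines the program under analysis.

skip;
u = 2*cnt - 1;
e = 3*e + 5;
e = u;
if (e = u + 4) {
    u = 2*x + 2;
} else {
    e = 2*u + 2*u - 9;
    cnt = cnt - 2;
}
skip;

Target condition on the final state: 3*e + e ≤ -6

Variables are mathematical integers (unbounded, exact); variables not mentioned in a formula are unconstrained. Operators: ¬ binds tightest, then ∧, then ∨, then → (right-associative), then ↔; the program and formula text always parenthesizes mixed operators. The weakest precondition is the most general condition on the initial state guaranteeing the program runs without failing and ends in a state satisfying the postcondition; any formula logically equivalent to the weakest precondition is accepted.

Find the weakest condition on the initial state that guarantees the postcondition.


Working backward. After the program, the postcondition 3*e + e ≤ -6 must hold; in canonical form it is 4*e ≤ -6.
Before skip: 4*e ≤ -6
Then branch requires 4*e ≤ -6; else branch requires 16*u ≤ 30.
Before the if: (e = u + 4 → 4*e ≤ -6) ∧ ((¬(e = u + 4)) → 16*u ≤ 30)
Before e := u: 16*u ≤ 30
Before e := 3*e + 5: 16*u ≤ 30
Before u := 2*cnt - 1: 32*cnt ≤ 46
Before skip: 32*cnt ≤ 46
Answer: WP = 32*cnt ≤ 46


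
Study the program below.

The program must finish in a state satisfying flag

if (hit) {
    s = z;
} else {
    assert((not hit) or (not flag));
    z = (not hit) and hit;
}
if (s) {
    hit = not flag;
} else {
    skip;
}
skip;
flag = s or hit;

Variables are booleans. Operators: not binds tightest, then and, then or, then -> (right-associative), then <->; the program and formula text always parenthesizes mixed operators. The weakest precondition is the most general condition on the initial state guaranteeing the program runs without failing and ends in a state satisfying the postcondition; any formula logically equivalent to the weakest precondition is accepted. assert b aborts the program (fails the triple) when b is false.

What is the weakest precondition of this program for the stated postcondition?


Working backward. After the program, flag must hold.
Before flag := s or hit: s or hit
Before skip: s or hit
Then branch requires s or (not flag); else branch requires s or hit.
Before the if: (s -> (s or (not flag))) and ((not s) -> (s or hit))
Then branch requires (z -> (z or (not flag))) and ((not z) -> (z or hit)); else branch requires ((not hit) or (not flag)) and (s -> (s or (not flag))) and ((not s) -> (s or hit)).
Before the if: (hit -> ((z -> (z or (not flag))) and ((not z) -> (z or hit)))) and ((not hit) -> (((not hit) or (not flag)) and (s -> (s or (not flag))) and ((not s) -> (s or hit))))
Answer: WP = (hit -> ((z -> (z or (not flag))) and ((not z) -> (z or hit)))) and ((not hit) -> (((not hit) or (not flag)) and (s -> (s or (not flag))) and ((not s) -> (s or hit))))
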